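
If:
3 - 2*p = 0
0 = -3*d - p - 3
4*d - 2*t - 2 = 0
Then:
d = -3/2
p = 3/2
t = -4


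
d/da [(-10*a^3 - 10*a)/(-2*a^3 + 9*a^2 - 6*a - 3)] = 10*(-9*a^4 + 8*a^3 + 18*a^2 + 3)/(4*a^6 - 36*a^5 + 105*a^4 - 96*a^3 - 18*a^2 + 36*a + 9)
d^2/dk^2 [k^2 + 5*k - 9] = 2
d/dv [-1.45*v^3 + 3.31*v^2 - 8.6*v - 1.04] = -4.35*v^2 + 6.62*v - 8.6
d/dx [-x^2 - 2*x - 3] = -2*x - 2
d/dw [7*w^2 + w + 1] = 14*w + 1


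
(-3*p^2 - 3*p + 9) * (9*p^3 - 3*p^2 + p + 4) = -27*p^5 - 18*p^4 + 87*p^3 - 42*p^2 - 3*p + 36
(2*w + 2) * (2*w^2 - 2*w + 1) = 4*w^3 - 2*w + 2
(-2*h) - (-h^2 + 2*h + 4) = h^2 - 4*h - 4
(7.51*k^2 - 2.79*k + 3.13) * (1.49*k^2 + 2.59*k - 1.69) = 11.1899*k^4 + 15.2938*k^3 - 15.2543*k^2 + 12.8218*k - 5.2897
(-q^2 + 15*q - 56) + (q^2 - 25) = 15*q - 81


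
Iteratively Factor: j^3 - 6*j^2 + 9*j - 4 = (j - 1)*(j^2 - 5*j + 4) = (j - 1)^2*(j - 4)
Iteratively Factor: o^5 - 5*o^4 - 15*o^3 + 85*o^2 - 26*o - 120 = (o - 5)*(o^4 - 15*o^2 + 10*o + 24) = (o - 5)*(o + 4)*(o^3 - 4*o^2 + o + 6) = (o - 5)*(o - 2)*(o + 4)*(o^2 - 2*o - 3) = (o - 5)*(o - 3)*(o - 2)*(o + 4)*(o + 1)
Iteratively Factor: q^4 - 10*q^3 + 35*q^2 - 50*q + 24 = (q - 4)*(q^3 - 6*q^2 + 11*q - 6) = (q - 4)*(q - 2)*(q^2 - 4*q + 3) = (q - 4)*(q - 3)*(q - 2)*(q - 1)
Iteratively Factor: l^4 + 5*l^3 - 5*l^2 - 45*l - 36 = (l + 1)*(l^3 + 4*l^2 - 9*l - 36) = (l - 3)*(l + 1)*(l^2 + 7*l + 12) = (l - 3)*(l + 1)*(l + 4)*(l + 3)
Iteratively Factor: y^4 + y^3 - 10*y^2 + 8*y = (y - 2)*(y^3 + 3*y^2 - 4*y) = y*(y - 2)*(y^2 + 3*y - 4) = y*(y - 2)*(y + 4)*(y - 1)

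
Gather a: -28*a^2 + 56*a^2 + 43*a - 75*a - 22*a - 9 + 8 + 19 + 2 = 28*a^2 - 54*a + 20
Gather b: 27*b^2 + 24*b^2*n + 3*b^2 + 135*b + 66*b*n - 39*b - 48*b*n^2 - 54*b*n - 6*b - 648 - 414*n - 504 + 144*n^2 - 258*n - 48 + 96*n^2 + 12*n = b^2*(24*n + 30) + b*(-48*n^2 + 12*n + 90) + 240*n^2 - 660*n - 1200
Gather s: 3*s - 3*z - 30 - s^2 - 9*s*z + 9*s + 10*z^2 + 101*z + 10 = -s^2 + s*(12 - 9*z) + 10*z^2 + 98*z - 20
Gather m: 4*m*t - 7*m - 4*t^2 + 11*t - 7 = m*(4*t - 7) - 4*t^2 + 11*t - 7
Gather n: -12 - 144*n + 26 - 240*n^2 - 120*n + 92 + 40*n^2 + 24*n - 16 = -200*n^2 - 240*n + 90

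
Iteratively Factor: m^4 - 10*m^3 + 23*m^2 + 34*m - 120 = (m - 5)*(m^3 - 5*m^2 - 2*m + 24) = (m - 5)*(m - 4)*(m^2 - m - 6) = (m - 5)*(m - 4)*(m - 3)*(m + 2)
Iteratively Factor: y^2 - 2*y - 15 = (y + 3)*(y - 5)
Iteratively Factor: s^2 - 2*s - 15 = (s + 3)*(s - 5)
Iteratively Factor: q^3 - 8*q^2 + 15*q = (q - 5)*(q^2 - 3*q) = (q - 5)*(q - 3)*(q)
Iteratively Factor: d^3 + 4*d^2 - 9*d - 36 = (d + 4)*(d^2 - 9) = (d + 3)*(d + 4)*(d - 3)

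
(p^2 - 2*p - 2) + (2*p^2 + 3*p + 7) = 3*p^2 + p + 5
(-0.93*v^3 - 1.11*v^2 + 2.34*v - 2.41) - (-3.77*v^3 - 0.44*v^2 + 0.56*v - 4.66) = 2.84*v^3 - 0.67*v^2 + 1.78*v + 2.25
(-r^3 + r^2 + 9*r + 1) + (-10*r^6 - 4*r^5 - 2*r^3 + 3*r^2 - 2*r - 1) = -10*r^6 - 4*r^5 - 3*r^3 + 4*r^2 + 7*r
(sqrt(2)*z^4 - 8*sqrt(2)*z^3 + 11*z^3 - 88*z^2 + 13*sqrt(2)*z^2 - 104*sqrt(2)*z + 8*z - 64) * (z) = sqrt(2)*z^5 - 8*sqrt(2)*z^4 + 11*z^4 - 88*z^3 + 13*sqrt(2)*z^3 - 104*sqrt(2)*z^2 + 8*z^2 - 64*z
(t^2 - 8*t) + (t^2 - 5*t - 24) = 2*t^2 - 13*t - 24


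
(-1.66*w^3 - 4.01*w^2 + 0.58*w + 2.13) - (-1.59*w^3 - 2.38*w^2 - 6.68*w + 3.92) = -0.0699999999999998*w^3 - 1.63*w^2 + 7.26*w - 1.79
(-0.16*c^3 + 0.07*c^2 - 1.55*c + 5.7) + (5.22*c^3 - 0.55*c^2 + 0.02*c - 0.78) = 5.06*c^3 - 0.48*c^2 - 1.53*c + 4.92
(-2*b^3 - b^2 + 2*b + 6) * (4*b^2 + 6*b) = -8*b^5 - 16*b^4 + 2*b^3 + 36*b^2 + 36*b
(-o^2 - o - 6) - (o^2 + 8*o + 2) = -2*o^2 - 9*o - 8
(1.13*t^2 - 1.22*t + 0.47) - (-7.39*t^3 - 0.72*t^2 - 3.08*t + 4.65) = 7.39*t^3 + 1.85*t^2 + 1.86*t - 4.18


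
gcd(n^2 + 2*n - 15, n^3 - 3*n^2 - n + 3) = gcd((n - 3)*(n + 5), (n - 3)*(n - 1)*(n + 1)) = n - 3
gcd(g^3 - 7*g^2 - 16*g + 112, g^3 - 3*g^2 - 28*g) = g^2 - 3*g - 28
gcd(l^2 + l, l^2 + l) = l^2 + l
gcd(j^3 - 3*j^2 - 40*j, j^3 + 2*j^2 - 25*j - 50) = j + 5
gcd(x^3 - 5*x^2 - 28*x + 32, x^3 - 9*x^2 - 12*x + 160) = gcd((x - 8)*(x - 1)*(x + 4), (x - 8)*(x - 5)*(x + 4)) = x^2 - 4*x - 32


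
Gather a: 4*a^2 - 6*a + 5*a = 4*a^2 - a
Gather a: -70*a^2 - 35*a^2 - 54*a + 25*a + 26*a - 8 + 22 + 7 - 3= -105*a^2 - 3*a + 18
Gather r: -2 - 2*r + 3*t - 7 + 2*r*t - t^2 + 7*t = r*(2*t - 2) - t^2 + 10*t - 9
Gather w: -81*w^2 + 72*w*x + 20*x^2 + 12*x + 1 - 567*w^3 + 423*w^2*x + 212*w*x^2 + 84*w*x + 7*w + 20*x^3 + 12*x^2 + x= -567*w^3 + w^2*(423*x - 81) + w*(212*x^2 + 156*x + 7) + 20*x^3 + 32*x^2 + 13*x + 1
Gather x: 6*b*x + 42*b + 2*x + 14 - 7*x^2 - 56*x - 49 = 42*b - 7*x^2 + x*(6*b - 54) - 35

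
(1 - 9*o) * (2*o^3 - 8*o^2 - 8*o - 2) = -18*o^4 + 74*o^3 + 64*o^2 + 10*o - 2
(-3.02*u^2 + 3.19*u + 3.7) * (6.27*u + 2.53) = -18.9354*u^3 + 12.3607*u^2 + 31.2697*u + 9.361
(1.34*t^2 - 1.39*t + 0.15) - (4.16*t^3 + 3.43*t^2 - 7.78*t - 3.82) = -4.16*t^3 - 2.09*t^2 + 6.39*t + 3.97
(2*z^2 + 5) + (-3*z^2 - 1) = 4 - z^2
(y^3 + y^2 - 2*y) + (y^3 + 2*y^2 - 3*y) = 2*y^3 + 3*y^2 - 5*y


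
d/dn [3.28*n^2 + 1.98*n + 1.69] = 6.56*n + 1.98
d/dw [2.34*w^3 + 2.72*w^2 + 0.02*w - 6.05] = 7.02*w^2 + 5.44*w + 0.02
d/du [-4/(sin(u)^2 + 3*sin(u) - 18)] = 4*(2*sin(u) + 3)*cos(u)/(sin(u)^2 + 3*sin(u) - 18)^2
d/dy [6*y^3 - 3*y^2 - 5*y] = 18*y^2 - 6*y - 5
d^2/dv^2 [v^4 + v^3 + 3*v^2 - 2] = 12*v^2 + 6*v + 6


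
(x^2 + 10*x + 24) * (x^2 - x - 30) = x^4 + 9*x^3 - 16*x^2 - 324*x - 720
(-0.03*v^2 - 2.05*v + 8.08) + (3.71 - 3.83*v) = -0.03*v^2 - 5.88*v + 11.79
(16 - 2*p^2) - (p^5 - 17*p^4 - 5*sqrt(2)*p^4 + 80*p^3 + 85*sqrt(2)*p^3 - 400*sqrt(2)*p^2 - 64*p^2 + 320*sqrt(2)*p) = -p^5 + 5*sqrt(2)*p^4 + 17*p^4 - 85*sqrt(2)*p^3 - 80*p^3 + 62*p^2 + 400*sqrt(2)*p^2 - 320*sqrt(2)*p + 16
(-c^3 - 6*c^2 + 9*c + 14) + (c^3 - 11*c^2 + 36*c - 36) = -17*c^2 + 45*c - 22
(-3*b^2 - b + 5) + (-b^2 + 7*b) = -4*b^2 + 6*b + 5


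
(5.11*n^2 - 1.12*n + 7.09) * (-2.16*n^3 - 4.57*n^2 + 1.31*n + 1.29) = -11.0376*n^5 - 20.9335*n^4 - 3.5019*n^3 - 27.2766*n^2 + 7.8431*n + 9.1461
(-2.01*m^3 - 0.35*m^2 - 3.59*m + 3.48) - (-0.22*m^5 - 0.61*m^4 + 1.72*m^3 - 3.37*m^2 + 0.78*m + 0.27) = 0.22*m^5 + 0.61*m^4 - 3.73*m^3 + 3.02*m^2 - 4.37*m + 3.21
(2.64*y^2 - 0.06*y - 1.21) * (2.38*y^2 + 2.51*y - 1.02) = 6.2832*y^4 + 6.4836*y^3 - 5.7232*y^2 - 2.9759*y + 1.2342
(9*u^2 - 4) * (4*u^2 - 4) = 36*u^4 - 52*u^2 + 16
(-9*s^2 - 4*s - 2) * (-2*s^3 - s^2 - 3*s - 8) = 18*s^5 + 17*s^4 + 35*s^3 + 86*s^2 + 38*s + 16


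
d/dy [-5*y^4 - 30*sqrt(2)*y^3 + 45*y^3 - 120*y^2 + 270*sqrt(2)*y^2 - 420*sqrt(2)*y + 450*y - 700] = -20*y^3 - 90*sqrt(2)*y^2 + 135*y^2 - 240*y + 540*sqrt(2)*y - 420*sqrt(2) + 450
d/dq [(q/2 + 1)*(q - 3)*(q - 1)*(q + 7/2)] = 2*q^3 + 9*q^2/4 - 12*q - 23/4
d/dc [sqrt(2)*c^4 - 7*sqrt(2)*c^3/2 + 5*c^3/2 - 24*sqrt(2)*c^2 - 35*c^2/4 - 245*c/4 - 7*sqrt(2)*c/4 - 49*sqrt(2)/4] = 4*sqrt(2)*c^3 - 21*sqrt(2)*c^2/2 + 15*c^2/2 - 48*sqrt(2)*c - 35*c/2 - 245/4 - 7*sqrt(2)/4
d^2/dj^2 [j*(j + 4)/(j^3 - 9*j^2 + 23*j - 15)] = 2*(j^6 + 12*j^5 - 177*j^4 + 544*j^3 - 45*j^2 - 1620*j + 1605)/(j^9 - 27*j^8 + 312*j^7 - 2016*j^6 + 7986*j^5 - 19998*j^4 + 31472*j^3 - 29880*j^2 + 15525*j - 3375)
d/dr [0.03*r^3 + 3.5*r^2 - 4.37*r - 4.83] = 0.09*r^2 + 7.0*r - 4.37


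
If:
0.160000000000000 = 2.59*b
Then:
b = 0.06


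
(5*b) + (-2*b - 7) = 3*b - 7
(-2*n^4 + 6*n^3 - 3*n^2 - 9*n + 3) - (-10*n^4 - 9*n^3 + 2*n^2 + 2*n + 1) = 8*n^4 + 15*n^3 - 5*n^2 - 11*n + 2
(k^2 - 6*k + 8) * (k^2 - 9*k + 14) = k^4 - 15*k^3 + 76*k^2 - 156*k + 112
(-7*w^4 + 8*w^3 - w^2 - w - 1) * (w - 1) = -7*w^5 + 15*w^4 - 9*w^3 + 1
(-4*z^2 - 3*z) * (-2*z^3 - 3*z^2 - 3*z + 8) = 8*z^5 + 18*z^4 + 21*z^3 - 23*z^2 - 24*z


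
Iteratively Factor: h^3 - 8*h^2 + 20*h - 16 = (h - 2)*(h^2 - 6*h + 8) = (h - 2)^2*(h - 4)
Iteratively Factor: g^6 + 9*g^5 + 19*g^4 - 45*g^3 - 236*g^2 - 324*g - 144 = (g + 2)*(g^5 + 7*g^4 + 5*g^3 - 55*g^2 - 126*g - 72) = (g + 2)^2*(g^4 + 5*g^3 - 5*g^2 - 45*g - 36) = (g + 2)^2*(g + 4)*(g^3 + g^2 - 9*g - 9) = (g - 3)*(g + 2)^2*(g + 4)*(g^2 + 4*g + 3) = (g - 3)*(g + 2)^2*(g + 3)*(g + 4)*(g + 1)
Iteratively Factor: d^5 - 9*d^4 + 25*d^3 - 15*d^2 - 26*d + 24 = (d - 4)*(d^4 - 5*d^3 + 5*d^2 + 5*d - 6) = (d - 4)*(d + 1)*(d^3 - 6*d^2 + 11*d - 6) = (d - 4)*(d - 3)*(d + 1)*(d^2 - 3*d + 2) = (d - 4)*(d - 3)*(d - 1)*(d + 1)*(d - 2)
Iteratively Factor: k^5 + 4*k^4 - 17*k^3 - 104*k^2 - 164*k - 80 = (k + 2)*(k^4 + 2*k^3 - 21*k^2 - 62*k - 40) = (k + 2)^2*(k^3 - 21*k - 20) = (k + 1)*(k + 2)^2*(k^2 - k - 20) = (k - 5)*(k + 1)*(k + 2)^2*(k + 4)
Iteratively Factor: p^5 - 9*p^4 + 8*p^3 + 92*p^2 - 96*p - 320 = (p - 4)*(p^4 - 5*p^3 - 12*p^2 + 44*p + 80) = (p - 4)*(p + 2)*(p^3 - 7*p^2 + 2*p + 40) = (p - 5)*(p - 4)*(p + 2)*(p^2 - 2*p - 8) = (p - 5)*(p - 4)*(p + 2)^2*(p - 4)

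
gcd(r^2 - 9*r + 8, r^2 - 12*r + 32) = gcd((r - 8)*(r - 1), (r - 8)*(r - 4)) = r - 8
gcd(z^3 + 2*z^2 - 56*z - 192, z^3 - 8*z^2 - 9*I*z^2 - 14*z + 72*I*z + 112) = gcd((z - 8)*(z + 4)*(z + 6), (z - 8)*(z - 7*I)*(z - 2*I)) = z - 8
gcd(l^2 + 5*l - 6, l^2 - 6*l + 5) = l - 1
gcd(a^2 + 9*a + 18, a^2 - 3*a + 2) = 1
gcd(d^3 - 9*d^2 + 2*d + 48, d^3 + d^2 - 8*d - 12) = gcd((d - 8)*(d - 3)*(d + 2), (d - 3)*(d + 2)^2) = d^2 - d - 6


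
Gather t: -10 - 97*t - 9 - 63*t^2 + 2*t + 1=-63*t^2 - 95*t - 18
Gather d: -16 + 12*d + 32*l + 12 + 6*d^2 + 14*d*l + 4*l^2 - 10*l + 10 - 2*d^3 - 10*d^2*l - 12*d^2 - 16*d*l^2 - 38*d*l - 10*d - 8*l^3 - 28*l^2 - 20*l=-2*d^3 + d^2*(-10*l - 6) + d*(-16*l^2 - 24*l + 2) - 8*l^3 - 24*l^2 + 2*l + 6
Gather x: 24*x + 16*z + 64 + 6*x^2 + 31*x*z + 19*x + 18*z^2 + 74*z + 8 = 6*x^2 + x*(31*z + 43) + 18*z^2 + 90*z + 72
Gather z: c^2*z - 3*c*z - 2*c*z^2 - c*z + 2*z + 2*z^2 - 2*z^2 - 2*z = -2*c*z^2 + z*(c^2 - 4*c)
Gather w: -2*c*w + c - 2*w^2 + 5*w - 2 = c - 2*w^2 + w*(5 - 2*c) - 2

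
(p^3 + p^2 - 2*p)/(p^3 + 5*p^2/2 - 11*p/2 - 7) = 2*p*(p^2 + p - 2)/(2*p^3 + 5*p^2 - 11*p - 14)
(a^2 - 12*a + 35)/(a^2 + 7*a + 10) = (a^2 - 12*a + 35)/(a^2 + 7*a + 10)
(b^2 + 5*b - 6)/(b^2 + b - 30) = (b - 1)/(b - 5)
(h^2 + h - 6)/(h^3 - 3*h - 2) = (h + 3)/(h^2 + 2*h + 1)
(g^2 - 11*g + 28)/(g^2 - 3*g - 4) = (g - 7)/(g + 1)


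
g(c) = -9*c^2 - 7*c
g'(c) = -18*c - 7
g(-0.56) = 1.10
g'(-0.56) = 3.08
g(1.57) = -33.17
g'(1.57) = -35.26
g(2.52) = -74.79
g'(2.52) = -52.36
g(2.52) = -74.79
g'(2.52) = -52.36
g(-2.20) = -28.16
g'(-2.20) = 32.60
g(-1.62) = -12.28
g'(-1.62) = 22.16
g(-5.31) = -216.59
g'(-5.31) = 88.58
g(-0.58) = 1.03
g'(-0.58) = 3.44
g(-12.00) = -1212.00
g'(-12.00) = 209.00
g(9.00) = -792.00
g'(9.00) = -169.00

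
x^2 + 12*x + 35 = (x + 5)*(x + 7)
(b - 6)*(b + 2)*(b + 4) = b^3 - 28*b - 48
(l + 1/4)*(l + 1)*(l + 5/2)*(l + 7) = l^4 + 43*l^3/4 + 237*l^2/8 + 97*l/4 + 35/8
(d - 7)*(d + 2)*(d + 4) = d^3 - d^2 - 34*d - 56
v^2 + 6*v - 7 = (v - 1)*(v + 7)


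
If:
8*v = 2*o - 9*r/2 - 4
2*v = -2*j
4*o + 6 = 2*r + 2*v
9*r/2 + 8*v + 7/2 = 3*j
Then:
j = -11/4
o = -31/8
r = -15/2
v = 11/4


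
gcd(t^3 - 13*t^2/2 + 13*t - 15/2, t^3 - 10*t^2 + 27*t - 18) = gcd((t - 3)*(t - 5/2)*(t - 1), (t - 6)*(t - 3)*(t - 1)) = t^2 - 4*t + 3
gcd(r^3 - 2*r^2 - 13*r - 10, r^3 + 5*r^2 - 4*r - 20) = r + 2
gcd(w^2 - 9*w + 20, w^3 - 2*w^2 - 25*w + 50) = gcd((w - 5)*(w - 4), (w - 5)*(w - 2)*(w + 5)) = w - 5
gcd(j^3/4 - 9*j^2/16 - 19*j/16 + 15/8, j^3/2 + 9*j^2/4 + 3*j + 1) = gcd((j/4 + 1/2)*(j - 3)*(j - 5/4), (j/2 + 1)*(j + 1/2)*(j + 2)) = j + 2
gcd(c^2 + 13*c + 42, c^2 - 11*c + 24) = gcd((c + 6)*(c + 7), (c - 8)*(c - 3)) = 1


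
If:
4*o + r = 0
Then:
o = -r/4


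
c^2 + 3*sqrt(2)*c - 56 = (c - 4*sqrt(2))*(c + 7*sqrt(2))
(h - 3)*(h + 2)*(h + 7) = h^3 + 6*h^2 - 13*h - 42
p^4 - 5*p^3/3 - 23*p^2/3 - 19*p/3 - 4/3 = (p - 4)*(p + 1/3)*(p + 1)^2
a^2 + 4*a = a*(a + 4)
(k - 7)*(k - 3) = k^2 - 10*k + 21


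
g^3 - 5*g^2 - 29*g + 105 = (g - 7)*(g - 3)*(g + 5)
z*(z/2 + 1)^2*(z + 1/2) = z^4/4 + 9*z^3/8 + 3*z^2/2 + z/2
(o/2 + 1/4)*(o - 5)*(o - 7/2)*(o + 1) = o^4/2 - 7*o^3/2 + 21*o^2/8 + 11*o + 35/8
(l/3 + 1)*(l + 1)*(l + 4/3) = l^3/3 + 16*l^2/9 + 25*l/9 + 4/3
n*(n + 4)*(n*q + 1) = n^3*q + 4*n^2*q + n^2 + 4*n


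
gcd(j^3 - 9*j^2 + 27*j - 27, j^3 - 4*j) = 1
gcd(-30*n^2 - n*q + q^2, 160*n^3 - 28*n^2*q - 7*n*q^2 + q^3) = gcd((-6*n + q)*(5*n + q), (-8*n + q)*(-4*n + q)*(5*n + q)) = 5*n + q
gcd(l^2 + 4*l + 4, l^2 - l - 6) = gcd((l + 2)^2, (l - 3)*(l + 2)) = l + 2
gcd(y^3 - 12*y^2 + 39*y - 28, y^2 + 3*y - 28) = y - 4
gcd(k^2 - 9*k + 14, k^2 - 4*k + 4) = k - 2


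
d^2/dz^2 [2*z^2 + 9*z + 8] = 4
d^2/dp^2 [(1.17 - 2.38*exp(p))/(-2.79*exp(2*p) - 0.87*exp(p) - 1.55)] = (18.526158*exp(4*p) - 42.206562*exp(3*p) - 70.273683*exp(2*p) + 16.143657*exp(p) + 7.295695)*exp(p)/(21.717639*exp(6*p) + 20.316501*exp(5*p) + 42.531318*exp(4*p) + 23.232393*exp(3*p) + 23.62851*exp(2*p) + 6.270525*exp(p) + 3.723875)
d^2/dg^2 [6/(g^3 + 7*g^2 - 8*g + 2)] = 12*(-(3*g + 7)*(g^3 + 7*g^2 - 8*g + 2) + (3*g^2 + 14*g - 8)^2)/(g^3 + 7*g^2 - 8*g + 2)^3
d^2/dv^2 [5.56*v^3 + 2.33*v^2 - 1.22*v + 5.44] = 33.36*v + 4.66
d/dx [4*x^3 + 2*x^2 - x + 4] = 12*x^2 + 4*x - 1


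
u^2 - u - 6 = (u - 3)*(u + 2)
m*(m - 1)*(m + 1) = m^3 - m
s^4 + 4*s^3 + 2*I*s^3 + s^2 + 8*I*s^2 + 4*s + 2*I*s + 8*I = (s + 4)*(s - I)*(s + I)*(s + 2*I)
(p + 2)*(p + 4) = p^2 + 6*p + 8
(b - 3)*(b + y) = b^2 + b*y - 3*b - 3*y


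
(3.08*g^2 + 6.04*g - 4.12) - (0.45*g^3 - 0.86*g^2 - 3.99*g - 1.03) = -0.45*g^3 + 3.94*g^2 + 10.03*g - 3.09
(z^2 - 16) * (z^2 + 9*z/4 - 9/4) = z^4 + 9*z^3/4 - 73*z^2/4 - 36*z + 36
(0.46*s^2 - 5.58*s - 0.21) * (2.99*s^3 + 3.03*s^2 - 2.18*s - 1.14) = 1.3754*s^5 - 15.2904*s^4 - 18.5381*s^3 + 11.0037*s^2 + 6.819*s + 0.2394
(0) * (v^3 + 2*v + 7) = 0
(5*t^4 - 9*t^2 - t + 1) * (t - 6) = 5*t^5 - 30*t^4 - 9*t^3 + 53*t^2 + 7*t - 6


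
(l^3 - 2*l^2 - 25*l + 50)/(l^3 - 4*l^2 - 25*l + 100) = (l - 2)/(l - 4)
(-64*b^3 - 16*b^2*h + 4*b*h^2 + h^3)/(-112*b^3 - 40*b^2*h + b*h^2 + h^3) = (4*b - h)/(7*b - h)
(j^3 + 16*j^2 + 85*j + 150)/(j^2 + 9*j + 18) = (j^2 + 10*j + 25)/(j + 3)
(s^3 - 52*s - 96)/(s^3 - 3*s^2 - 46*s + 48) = (s + 2)/(s - 1)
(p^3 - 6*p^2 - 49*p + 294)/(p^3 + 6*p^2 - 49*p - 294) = (p - 6)/(p + 6)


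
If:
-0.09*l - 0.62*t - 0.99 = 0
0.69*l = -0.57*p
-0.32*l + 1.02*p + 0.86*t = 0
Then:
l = -0.82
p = 0.99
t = -1.48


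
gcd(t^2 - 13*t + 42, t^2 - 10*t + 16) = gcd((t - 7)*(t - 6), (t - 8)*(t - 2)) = 1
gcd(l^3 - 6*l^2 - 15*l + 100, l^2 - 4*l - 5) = l - 5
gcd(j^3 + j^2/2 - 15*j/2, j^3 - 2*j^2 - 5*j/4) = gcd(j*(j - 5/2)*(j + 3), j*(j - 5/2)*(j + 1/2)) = j^2 - 5*j/2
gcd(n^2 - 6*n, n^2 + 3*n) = n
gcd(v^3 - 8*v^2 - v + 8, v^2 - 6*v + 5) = v - 1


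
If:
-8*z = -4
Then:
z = 1/2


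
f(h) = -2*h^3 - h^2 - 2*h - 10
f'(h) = -6*h^2 - 2*h - 2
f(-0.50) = -9.00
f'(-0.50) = -2.50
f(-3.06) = 44.06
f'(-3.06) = -52.06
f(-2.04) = 6.90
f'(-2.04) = -22.89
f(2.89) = -72.41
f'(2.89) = -57.89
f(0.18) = -10.40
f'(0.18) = -2.55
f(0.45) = -11.28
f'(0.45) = -4.12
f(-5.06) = 233.62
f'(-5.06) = -145.50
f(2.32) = -45.00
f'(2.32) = -38.93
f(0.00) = -10.00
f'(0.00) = -2.00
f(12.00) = -3634.00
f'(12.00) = -890.00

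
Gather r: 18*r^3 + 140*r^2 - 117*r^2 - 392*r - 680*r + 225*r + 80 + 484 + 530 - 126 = 18*r^3 + 23*r^2 - 847*r + 968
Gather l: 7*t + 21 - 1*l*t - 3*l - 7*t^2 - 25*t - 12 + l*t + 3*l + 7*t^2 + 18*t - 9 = 0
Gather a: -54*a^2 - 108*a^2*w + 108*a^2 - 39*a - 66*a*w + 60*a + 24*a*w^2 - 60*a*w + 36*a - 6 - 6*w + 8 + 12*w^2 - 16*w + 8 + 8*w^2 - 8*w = a^2*(54 - 108*w) + a*(24*w^2 - 126*w + 57) + 20*w^2 - 30*w + 10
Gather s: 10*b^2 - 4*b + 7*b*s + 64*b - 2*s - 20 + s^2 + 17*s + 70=10*b^2 + 60*b + s^2 + s*(7*b + 15) + 50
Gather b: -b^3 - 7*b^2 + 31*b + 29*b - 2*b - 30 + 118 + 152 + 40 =-b^3 - 7*b^2 + 58*b + 280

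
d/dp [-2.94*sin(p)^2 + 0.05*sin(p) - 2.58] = (0.05 - 5.88*sin(p))*cos(p)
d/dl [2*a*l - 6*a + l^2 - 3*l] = 2*a + 2*l - 3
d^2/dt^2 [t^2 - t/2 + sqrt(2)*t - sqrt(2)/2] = 2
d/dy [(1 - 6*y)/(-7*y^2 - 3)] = 2*(-21*y^2 + 7*y + 9)/(49*y^4 + 42*y^2 + 9)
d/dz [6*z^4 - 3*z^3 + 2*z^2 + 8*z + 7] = 24*z^3 - 9*z^2 + 4*z + 8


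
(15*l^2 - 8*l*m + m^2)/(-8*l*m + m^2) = (-15*l^2 + 8*l*m - m^2)/(m*(8*l - m))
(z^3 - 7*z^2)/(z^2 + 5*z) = z*(z - 7)/(z + 5)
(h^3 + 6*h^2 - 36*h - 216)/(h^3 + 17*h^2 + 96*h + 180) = (h - 6)/(h + 5)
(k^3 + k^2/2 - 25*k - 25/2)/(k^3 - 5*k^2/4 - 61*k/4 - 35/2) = 2*(2*k^2 + 11*k + 5)/(4*k^2 + 15*k + 14)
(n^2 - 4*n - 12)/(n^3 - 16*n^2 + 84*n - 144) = (n + 2)/(n^2 - 10*n + 24)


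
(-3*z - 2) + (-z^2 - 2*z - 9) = -z^2 - 5*z - 11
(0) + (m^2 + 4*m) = m^2 + 4*m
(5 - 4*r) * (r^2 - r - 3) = -4*r^3 + 9*r^2 + 7*r - 15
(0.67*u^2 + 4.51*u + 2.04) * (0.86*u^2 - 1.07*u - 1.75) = 0.5762*u^4 + 3.1617*u^3 - 4.2438*u^2 - 10.0753*u - 3.57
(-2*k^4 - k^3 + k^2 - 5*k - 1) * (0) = 0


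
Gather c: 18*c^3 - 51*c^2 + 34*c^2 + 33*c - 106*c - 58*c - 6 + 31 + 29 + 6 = 18*c^3 - 17*c^2 - 131*c + 60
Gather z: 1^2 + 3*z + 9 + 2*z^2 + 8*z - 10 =2*z^2 + 11*z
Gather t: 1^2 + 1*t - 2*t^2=-2*t^2 + t + 1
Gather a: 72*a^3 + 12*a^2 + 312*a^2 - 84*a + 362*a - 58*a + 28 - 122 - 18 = 72*a^3 + 324*a^2 + 220*a - 112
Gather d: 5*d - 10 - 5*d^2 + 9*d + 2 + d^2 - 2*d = -4*d^2 + 12*d - 8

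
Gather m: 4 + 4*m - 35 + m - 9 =5*m - 40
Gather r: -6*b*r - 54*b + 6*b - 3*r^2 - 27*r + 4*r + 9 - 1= -48*b - 3*r^2 + r*(-6*b - 23) + 8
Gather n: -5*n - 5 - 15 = -5*n - 20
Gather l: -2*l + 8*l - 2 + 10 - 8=6*l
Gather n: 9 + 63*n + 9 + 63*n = 126*n + 18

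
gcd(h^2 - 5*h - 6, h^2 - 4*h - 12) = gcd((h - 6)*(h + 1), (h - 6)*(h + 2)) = h - 6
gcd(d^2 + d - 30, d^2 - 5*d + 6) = 1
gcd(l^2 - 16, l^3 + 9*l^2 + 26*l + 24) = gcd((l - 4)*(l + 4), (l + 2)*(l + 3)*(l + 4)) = l + 4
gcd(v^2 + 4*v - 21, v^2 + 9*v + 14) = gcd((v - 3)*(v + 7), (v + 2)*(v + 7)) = v + 7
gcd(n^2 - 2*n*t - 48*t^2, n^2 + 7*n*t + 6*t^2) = n + 6*t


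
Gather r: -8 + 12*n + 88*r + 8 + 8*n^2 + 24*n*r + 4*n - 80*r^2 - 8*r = 8*n^2 + 16*n - 80*r^2 + r*(24*n + 80)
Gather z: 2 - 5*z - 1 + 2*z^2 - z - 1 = 2*z^2 - 6*z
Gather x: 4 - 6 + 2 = 0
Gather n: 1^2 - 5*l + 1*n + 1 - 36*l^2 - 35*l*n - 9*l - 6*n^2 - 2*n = -36*l^2 - 14*l - 6*n^2 + n*(-35*l - 1) + 2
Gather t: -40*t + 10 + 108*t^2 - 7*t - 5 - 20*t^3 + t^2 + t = -20*t^3 + 109*t^2 - 46*t + 5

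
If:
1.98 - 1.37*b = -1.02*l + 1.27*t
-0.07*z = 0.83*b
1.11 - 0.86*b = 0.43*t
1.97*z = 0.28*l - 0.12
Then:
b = -0.01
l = 1.28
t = 2.60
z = 0.12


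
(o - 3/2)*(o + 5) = o^2 + 7*o/2 - 15/2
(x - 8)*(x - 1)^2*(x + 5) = x^4 - 5*x^3 - 33*x^2 + 77*x - 40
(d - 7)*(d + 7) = d^2 - 49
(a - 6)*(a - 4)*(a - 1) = a^3 - 11*a^2 + 34*a - 24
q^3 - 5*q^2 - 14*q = q*(q - 7)*(q + 2)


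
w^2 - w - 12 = (w - 4)*(w + 3)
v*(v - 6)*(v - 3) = v^3 - 9*v^2 + 18*v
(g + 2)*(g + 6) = g^2 + 8*g + 12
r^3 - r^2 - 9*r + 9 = (r - 3)*(r - 1)*(r + 3)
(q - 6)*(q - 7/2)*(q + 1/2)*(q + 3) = q^4 - 6*q^3 - 43*q^2/4 + 237*q/4 + 63/2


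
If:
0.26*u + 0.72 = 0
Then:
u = -2.77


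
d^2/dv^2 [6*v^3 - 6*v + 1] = 36*v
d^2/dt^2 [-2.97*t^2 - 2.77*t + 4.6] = -5.94000000000000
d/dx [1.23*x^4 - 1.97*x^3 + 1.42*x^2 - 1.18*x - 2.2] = 4.92*x^3 - 5.91*x^2 + 2.84*x - 1.18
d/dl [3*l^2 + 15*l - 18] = 6*l + 15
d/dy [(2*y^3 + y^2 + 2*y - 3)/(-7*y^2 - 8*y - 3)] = 2*(-7*y^4 - 16*y^3 - 6*y^2 - 24*y - 15)/(49*y^4 + 112*y^3 + 106*y^2 + 48*y + 9)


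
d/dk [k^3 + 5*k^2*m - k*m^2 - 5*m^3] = 3*k^2 + 10*k*m - m^2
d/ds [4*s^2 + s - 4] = 8*s + 1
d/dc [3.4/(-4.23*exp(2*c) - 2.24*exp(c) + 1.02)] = (28.764*exp(c) + 7.616)*exp(c)/(4.23*exp(2*c) + 2.24*exp(c) - 1.02)^2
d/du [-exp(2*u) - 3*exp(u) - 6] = (-2*exp(u) - 3)*exp(u)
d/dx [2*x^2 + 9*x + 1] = 4*x + 9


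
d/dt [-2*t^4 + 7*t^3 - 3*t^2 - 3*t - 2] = -8*t^3 + 21*t^2 - 6*t - 3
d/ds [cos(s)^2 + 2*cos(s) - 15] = -2*(cos(s) + 1)*sin(s)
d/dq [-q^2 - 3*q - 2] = -2*q - 3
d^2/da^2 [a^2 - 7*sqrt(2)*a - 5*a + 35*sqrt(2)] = 2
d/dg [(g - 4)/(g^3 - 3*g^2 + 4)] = (g^3 - 3*g^2 - 3*g*(g - 4)*(g - 2) + 4)/(g^3 - 3*g^2 + 4)^2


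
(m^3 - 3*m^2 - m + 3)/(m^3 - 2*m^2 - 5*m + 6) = (m + 1)/(m + 2)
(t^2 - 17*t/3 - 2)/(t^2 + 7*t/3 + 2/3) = (t - 6)/(t + 2)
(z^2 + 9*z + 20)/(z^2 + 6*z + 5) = (z + 4)/(z + 1)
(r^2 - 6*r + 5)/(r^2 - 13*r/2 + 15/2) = 2*(r - 1)/(2*r - 3)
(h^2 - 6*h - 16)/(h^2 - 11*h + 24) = (h + 2)/(h - 3)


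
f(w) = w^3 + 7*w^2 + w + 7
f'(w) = 3*w^2 + 14*w + 1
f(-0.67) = 9.17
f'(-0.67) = -7.03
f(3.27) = 120.09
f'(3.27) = 78.86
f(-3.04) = 40.56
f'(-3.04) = -13.84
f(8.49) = 1132.01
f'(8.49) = 336.10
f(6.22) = 524.68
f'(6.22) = 204.15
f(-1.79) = 21.90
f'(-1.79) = -14.45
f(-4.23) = 52.33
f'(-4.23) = -4.54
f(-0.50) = 8.12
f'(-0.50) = -5.25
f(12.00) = 2755.00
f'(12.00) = 601.00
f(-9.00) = -164.00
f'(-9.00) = 118.00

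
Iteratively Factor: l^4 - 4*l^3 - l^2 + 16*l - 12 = (l - 3)*(l^3 - l^2 - 4*l + 4) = (l - 3)*(l - 2)*(l^2 + l - 2) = (l - 3)*(l - 2)*(l - 1)*(l + 2)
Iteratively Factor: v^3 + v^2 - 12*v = (v)*(v^2 + v - 12) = v*(v - 3)*(v + 4)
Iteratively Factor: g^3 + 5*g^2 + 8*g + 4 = (g + 1)*(g^2 + 4*g + 4) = (g + 1)*(g + 2)*(g + 2)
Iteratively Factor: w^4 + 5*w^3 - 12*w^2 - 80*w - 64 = (w + 4)*(w^3 + w^2 - 16*w - 16) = (w - 4)*(w + 4)*(w^2 + 5*w + 4) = (w - 4)*(w + 4)^2*(w + 1)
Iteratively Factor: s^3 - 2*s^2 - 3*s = (s + 1)*(s^2 - 3*s) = s*(s + 1)*(s - 3)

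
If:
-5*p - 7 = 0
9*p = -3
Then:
No Solution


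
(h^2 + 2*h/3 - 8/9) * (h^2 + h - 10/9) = h^4 + 5*h^3/3 - 4*h^2/3 - 44*h/27 + 80/81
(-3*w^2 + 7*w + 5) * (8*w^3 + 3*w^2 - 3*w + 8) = -24*w^5 + 47*w^4 + 70*w^3 - 30*w^2 + 41*w + 40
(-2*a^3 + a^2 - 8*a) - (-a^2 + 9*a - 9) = -2*a^3 + 2*a^2 - 17*a + 9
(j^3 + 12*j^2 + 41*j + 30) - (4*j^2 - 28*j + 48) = j^3 + 8*j^2 + 69*j - 18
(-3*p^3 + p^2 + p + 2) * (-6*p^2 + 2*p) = 18*p^5 - 12*p^4 - 4*p^3 - 10*p^2 + 4*p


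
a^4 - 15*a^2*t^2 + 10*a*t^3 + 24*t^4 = (a - 3*t)*(a - 2*t)*(a + t)*(a + 4*t)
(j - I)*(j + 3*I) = j^2 + 2*I*j + 3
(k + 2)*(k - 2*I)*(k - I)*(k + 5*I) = k^4 + 2*k^3 + 2*I*k^3 + 13*k^2 + 4*I*k^2 + 26*k - 10*I*k - 20*I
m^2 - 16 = (m - 4)*(m + 4)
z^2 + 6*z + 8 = (z + 2)*(z + 4)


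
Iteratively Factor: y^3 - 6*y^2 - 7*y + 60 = (y - 5)*(y^2 - y - 12) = (y - 5)*(y - 4)*(y + 3)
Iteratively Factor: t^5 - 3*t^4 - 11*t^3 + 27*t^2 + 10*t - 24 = (t + 1)*(t^4 - 4*t^3 - 7*t^2 + 34*t - 24) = (t - 4)*(t + 1)*(t^3 - 7*t + 6) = (t - 4)*(t + 1)*(t + 3)*(t^2 - 3*t + 2) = (t - 4)*(t - 1)*(t + 1)*(t + 3)*(t - 2)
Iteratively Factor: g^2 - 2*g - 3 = (g - 3)*(g + 1)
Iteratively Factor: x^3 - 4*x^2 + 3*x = (x - 3)*(x^2 - x) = x*(x - 3)*(x - 1)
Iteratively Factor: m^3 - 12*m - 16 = (m - 4)*(m^2 + 4*m + 4) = (m - 4)*(m + 2)*(m + 2)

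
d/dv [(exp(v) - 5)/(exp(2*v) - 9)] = (-2*(exp(v) - 5)*exp(v) + exp(2*v) - 9)*exp(v)/(exp(2*v) - 9)^2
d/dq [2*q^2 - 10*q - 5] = 4*q - 10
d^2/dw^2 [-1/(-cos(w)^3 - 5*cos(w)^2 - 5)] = ((1 - cos(4*w))*(3*cos(w) + 10)^2 + (3*cos(w) + 40*cos(2*w) + 9*cos(3*w))*(cos(w)^3 + 5*cos(w)^2 + 5))/(4*(cos(w)^3 + 5*cos(w)^2 + 5)^3)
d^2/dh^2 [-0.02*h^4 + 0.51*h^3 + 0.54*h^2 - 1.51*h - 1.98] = -0.24*h^2 + 3.06*h + 1.08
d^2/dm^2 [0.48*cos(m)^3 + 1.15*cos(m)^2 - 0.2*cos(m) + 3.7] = -0.16*cos(m) - 2.3*cos(2*m) - 1.08*cos(3*m)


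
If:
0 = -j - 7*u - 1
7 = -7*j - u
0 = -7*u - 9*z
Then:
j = -1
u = 0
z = 0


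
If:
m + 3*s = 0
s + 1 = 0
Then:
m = 3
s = -1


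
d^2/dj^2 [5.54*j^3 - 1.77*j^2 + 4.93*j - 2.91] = 33.24*j - 3.54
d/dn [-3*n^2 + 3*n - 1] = 3 - 6*n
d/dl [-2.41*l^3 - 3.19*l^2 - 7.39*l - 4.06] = -7.23*l^2 - 6.38*l - 7.39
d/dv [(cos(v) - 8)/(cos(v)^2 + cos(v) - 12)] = (cos(v)^2 - 16*cos(v) + 4)*sin(v)/(cos(v)^2 + cos(v) - 12)^2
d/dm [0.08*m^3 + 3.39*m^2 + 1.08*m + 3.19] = 0.24*m^2 + 6.78*m + 1.08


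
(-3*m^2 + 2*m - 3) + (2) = -3*m^2 + 2*m - 1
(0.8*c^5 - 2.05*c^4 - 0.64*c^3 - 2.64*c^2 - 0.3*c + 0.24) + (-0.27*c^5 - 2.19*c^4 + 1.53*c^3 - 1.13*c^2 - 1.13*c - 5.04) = 0.53*c^5 - 4.24*c^4 + 0.89*c^3 - 3.77*c^2 - 1.43*c - 4.8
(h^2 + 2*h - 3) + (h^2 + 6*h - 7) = 2*h^2 + 8*h - 10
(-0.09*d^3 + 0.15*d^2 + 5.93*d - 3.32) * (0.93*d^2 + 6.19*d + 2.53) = -0.0837*d^5 - 0.4176*d^4 + 6.2157*d^3 + 33.9986*d^2 - 5.5479*d - 8.3996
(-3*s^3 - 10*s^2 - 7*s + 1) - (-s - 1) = -3*s^3 - 10*s^2 - 6*s + 2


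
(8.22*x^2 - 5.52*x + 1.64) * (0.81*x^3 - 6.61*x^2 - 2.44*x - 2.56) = 6.6582*x^5 - 58.8054*x^4 + 17.7588*x^3 - 18.4148*x^2 + 10.1296*x - 4.1984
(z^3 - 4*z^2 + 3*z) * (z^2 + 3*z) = z^5 - z^4 - 9*z^3 + 9*z^2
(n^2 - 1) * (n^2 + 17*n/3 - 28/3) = n^4 + 17*n^3/3 - 31*n^2/3 - 17*n/3 + 28/3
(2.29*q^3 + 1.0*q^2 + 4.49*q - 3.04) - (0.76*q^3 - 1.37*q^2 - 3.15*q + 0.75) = 1.53*q^3 + 2.37*q^2 + 7.64*q - 3.79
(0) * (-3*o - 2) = 0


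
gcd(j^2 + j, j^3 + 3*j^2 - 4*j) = j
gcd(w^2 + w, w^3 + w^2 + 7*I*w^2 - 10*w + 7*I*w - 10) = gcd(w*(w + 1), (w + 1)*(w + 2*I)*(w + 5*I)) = w + 1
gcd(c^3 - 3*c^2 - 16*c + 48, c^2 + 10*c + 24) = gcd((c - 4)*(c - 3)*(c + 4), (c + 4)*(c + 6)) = c + 4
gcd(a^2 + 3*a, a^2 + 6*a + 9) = a + 3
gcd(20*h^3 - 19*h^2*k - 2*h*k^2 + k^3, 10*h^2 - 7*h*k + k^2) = 5*h - k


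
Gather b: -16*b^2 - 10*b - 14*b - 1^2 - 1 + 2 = -16*b^2 - 24*b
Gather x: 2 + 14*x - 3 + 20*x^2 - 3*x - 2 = 20*x^2 + 11*x - 3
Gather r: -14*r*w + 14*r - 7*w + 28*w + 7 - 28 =r*(14 - 14*w) + 21*w - 21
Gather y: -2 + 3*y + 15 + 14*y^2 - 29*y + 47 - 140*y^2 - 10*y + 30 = -126*y^2 - 36*y + 90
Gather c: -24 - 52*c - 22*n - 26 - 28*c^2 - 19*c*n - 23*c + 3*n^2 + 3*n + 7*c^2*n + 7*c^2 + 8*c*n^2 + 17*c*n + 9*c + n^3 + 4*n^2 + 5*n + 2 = c^2*(7*n - 21) + c*(8*n^2 - 2*n - 66) + n^3 + 7*n^2 - 14*n - 48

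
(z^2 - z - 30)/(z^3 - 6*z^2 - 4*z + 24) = (z + 5)/(z^2 - 4)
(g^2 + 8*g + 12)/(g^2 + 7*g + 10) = (g + 6)/(g + 5)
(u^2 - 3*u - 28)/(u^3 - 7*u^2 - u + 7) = (u + 4)/(u^2 - 1)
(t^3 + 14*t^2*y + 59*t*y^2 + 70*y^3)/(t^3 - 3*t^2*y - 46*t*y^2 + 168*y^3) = (t^2 + 7*t*y + 10*y^2)/(t^2 - 10*t*y + 24*y^2)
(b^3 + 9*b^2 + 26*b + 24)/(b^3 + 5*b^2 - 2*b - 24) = (b + 2)/(b - 2)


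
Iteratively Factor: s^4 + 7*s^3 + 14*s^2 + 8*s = (s)*(s^3 + 7*s^2 + 14*s + 8) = s*(s + 1)*(s^2 + 6*s + 8) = s*(s + 1)*(s + 4)*(s + 2)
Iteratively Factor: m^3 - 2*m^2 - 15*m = (m + 3)*(m^2 - 5*m) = (m - 5)*(m + 3)*(m)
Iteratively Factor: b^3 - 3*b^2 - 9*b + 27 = (b - 3)*(b^2 - 9) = (b - 3)*(b + 3)*(b - 3)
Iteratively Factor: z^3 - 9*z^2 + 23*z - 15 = (z - 5)*(z^2 - 4*z + 3) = (z - 5)*(z - 3)*(z - 1)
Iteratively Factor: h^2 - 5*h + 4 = (h - 4)*(h - 1)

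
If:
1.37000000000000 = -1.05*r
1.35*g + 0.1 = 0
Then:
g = -0.07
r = -1.30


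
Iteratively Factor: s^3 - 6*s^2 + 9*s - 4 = (s - 1)*(s^2 - 5*s + 4) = (s - 4)*(s - 1)*(s - 1)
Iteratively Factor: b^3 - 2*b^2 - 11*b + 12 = (b - 1)*(b^2 - b - 12) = (b - 1)*(b + 3)*(b - 4)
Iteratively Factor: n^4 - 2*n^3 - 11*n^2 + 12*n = (n + 3)*(n^3 - 5*n^2 + 4*n) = (n - 1)*(n + 3)*(n^2 - 4*n) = n*(n - 1)*(n + 3)*(n - 4)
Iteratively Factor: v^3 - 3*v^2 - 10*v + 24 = (v - 2)*(v^2 - v - 12) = (v - 4)*(v - 2)*(v + 3)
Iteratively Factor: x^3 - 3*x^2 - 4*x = (x)*(x^2 - 3*x - 4) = x*(x - 4)*(x + 1)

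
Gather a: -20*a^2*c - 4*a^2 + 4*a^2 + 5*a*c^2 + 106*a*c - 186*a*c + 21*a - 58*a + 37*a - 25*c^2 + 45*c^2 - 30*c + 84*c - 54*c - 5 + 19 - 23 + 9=-20*a^2*c + a*(5*c^2 - 80*c) + 20*c^2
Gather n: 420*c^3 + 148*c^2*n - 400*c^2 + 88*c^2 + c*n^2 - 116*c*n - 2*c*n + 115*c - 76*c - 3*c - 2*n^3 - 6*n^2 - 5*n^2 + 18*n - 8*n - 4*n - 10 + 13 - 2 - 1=420*c^3 - 312*c^2 + 36*c - 2*n^3 + n^2*(c - 11) + n*(148*c^2 - 118*c + 6)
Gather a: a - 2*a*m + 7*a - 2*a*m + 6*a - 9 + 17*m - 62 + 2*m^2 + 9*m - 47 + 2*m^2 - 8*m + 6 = a*(14 - 4*m) + 4*m^2 + 18*m - 112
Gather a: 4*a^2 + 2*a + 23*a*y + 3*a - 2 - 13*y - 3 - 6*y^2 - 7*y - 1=4*a^2 + a*(23*y + 5) - 6*y^2 - 20*y - 6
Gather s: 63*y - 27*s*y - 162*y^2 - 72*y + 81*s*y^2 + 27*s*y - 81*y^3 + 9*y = 81*s*y^2 - 81*y^3 - 162*y^2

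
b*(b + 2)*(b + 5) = b^3 + 7*b^2 + 10*b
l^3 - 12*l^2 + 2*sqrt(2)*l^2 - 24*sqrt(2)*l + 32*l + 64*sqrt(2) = (l - 8)*(l - 4)*(l + 2*sqrt(2))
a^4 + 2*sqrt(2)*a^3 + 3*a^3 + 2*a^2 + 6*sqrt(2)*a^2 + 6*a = a*(a + 3)*(a + sqrt(2))^2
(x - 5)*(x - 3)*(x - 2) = x^3 - 10*x^2 + 31*x - 30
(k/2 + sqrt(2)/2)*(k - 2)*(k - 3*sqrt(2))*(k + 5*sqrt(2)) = k^4/2 - k^3 + 3*sqrt(2)*k^3/2 - 13*k^2 - 3*sqrt(2)*k^2 - 15*sqrt(2)*k + 26*k + 30*sqrt(2)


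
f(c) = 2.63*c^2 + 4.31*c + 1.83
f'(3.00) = 20.09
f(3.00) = 38.43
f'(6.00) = 35.87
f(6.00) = 122.37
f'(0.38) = 6.31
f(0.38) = 3.85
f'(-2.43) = -8.47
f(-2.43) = 6.89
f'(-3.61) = -14.68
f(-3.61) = 20.55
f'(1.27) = 10.99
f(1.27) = 11.55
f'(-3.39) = -13.52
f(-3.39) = 17.44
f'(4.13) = 26.03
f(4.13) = 64.49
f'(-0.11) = 3.73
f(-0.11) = 1.39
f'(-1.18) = -1.90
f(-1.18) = 0.41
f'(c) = 5.26*c + 4.31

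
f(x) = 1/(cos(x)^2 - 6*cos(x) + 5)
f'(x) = (2*sin(x)*cos(x) - 6*sin(x))/(cos(x)^2 - 6*cos(x) + 5)^2 = 2*(cos(x) - 3)*sin(x)/(cos(x)^2 - 6*cos(x) + 5)^2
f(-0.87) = 0.65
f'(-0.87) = 1.50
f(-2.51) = 0.10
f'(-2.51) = 0.04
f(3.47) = 0.09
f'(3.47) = 0.02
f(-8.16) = 0.14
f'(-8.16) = 0.13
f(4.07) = 0.11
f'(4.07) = 0.07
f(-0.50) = 1.98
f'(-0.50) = 7.99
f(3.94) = 0.10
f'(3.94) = 0.06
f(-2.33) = 0.10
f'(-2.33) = 0.06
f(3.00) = 0.08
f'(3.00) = -0.00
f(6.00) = 6.21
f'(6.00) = 44.03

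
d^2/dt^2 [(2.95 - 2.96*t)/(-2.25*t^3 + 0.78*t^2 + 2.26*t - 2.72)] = (89.91*t^5 - 210.3813*t^4 + 116.540928*t^3 - 138.14658*t^2 + 114.802056*t - 6.26085599999999)/(11.390625*t^9 - 11.84625*t^8 - 30.21705*t^7 + 64.633248*t^6 + 1.70974799999999*t^5 - 89.97444*t^4 + 67.16492*t^3 + 24.36576*t^2 - 50.161152*t + 20.123648)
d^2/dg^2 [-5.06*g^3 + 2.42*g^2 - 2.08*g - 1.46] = 4.84 - 30.36*g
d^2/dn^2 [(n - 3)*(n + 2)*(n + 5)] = 6*n + 8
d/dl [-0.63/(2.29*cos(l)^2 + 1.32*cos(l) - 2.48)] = -(2.8854*cos(l) + 0.8316)*sin(l)/(2.29*cos(l)^2 + 1.32*cos(l) - 2.48)^2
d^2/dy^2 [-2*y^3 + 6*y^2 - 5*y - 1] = 12 - 12*y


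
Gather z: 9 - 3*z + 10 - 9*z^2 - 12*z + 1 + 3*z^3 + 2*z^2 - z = 3*z^3 - 7*z^2 - 16*z + 20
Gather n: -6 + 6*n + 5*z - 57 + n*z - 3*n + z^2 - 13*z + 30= n*(z + 3) + z^2 - 8*z - 33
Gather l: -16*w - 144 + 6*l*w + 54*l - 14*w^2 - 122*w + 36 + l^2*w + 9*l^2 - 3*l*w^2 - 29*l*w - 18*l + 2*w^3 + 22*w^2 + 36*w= l^2*(w + 9) + l*(-3*w^2 - 23*w + 36) + 2*w^3 + 8*w^2 - 102*w - 108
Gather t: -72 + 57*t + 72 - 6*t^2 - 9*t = -6*t^2 + 48*t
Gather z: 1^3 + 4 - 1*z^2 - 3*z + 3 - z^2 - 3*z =-2*z^2 - 6*z + 8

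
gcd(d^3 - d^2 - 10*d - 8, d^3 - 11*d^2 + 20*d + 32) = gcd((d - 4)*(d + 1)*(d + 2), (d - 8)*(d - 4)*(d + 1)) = d^2 - 3*d - 4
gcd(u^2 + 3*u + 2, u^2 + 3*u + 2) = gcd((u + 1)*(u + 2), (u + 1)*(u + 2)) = u^2 + 3*u + 2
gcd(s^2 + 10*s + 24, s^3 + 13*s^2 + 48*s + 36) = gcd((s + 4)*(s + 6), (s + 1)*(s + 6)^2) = s + 6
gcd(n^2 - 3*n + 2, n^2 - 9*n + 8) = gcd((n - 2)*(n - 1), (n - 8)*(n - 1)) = n - 1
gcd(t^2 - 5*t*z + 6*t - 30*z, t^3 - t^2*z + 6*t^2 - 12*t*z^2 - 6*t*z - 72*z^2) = t + 6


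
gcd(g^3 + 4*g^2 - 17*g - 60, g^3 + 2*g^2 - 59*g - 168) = g + 3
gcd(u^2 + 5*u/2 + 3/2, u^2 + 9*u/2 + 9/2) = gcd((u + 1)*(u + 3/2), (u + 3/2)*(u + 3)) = u + 3/2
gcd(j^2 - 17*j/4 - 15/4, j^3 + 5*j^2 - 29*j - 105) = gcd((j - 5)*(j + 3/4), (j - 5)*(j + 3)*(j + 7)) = j - 5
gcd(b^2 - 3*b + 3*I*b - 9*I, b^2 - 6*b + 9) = b - 3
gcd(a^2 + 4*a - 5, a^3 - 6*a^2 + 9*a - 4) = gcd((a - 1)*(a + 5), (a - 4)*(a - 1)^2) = a - 1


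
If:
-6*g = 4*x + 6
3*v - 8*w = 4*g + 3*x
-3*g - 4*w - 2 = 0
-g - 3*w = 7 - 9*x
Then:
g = -76/49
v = 155/294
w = 65/98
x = 81/98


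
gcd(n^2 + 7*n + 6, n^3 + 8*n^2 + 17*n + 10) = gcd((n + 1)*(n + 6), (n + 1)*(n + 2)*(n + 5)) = n + 1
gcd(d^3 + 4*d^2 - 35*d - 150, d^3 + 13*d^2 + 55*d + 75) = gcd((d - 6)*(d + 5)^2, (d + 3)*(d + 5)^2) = d^2 + 10*d + 25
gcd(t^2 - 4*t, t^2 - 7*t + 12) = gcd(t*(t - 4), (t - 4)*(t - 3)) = t - 4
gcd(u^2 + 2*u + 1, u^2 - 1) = u + 1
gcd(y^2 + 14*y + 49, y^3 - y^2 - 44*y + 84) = y + 7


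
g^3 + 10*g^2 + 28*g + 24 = (g + 2)^2*(g + 6)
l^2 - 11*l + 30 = (l - 6)*(l - 5)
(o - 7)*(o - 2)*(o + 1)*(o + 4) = o^4 - 4*o^3 - 27*o^2 + 34*o + 56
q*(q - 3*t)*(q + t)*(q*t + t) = q^4*t - 2*q^3*t^2 + q^3*t - 3*q^2*t^3 - 2*q^2*t^2 - 3*q*t^3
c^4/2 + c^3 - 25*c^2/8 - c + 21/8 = (c/2 + 1/2)*(c - 3/2)*(c - 1)*(c + 7/2)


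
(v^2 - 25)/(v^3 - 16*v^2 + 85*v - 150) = (v + 5)/(v^2 - 11*v + 30)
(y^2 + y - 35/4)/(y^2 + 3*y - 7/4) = (2*y - 5)/(2*y - 1)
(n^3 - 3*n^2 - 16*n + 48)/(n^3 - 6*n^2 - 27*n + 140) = (n^2 + n - 12)/(n^2 - 2*n - 35)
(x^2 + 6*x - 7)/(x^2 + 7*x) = (x - 1)/x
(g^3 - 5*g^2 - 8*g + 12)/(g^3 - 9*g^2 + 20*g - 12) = (g + 2)/(g - 2)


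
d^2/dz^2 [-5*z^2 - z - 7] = -10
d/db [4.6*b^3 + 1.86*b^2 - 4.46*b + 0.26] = 13.8*b^2 + 3.72*b - 4.46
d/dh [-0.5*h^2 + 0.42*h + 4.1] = 0.42 - 1.0*h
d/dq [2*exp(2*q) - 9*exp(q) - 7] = (4*exp(q) - 9)*exp(q)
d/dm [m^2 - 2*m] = 2*m - 2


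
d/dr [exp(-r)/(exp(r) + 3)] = (-2*exp(r) - 3)*exp(-r)/(exp(2*r) + 6*exp(r) + 9)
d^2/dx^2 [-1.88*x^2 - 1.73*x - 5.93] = -3.76000000000000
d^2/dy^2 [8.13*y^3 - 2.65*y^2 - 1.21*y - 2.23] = 48.78*y - 5.3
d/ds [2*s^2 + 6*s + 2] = 4*s + 6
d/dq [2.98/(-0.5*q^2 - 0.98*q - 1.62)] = (2.98*q + 2.9204)/(0.5*q^2 + 0.98*q + 1.62)^2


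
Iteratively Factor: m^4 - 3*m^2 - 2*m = (m + 1)*(m^3 - m^2 - 2*m) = m*(m + 1)*(m^2 - m - 2) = m*(m - 2)*(m + 1)*(m + 1)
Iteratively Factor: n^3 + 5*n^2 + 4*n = (n)*(n^2 + 5*n + 4) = n*(n + 4)*(n + 1)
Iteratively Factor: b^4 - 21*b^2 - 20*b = (b + 1)*(b^3 - b^2 - 20*b) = (b + 1)*(b + 4)*(b^2 - 5*b) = (b - 5)*(b + 1)*(b + 4)*(b)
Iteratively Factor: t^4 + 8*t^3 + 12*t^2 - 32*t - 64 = (t + 2)*(t^3 + 6*t^2 - 32) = (t - 2)*(t + 2)*(t^2 + 8*t + 16) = (t - 2)*(t + 2)*(t + 4)*(t + 4)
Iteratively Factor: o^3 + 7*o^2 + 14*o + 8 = (o + 1)*(o^2 + 6*o + 8) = (o + 1)*(o + 4)*(o + 2)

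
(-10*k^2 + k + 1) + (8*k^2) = -2*k^2 + k + 1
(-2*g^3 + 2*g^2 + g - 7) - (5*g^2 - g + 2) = -2*g^3 - 3*g^2 + 2*g - 9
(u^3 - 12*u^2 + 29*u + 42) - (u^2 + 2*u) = u^3 - 13*u^2 + 27*u + 42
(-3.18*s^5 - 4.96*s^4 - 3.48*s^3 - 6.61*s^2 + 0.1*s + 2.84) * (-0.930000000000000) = 2.9574*s^5 + 4.6128*s^4 + 3.2364*s^3 + 6.1473*s^2 - 0.093*s - 2.6412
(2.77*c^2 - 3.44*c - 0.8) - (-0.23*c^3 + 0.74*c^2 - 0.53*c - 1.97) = 0.23*c^3 + 2.03*c^2 - 2.91*c + 1.17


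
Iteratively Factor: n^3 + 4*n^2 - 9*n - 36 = (n - 3)*(n^2 + 7*n + 12) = (n - 3)*(n + 3)*(n + 4)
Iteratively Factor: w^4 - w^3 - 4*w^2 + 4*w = (w)*(w^3 - w^2 - 4*w + 4) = w*(w - 2)*(w^2 + w - 2) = w*(w - 2)*(w + 2)*(w - 1)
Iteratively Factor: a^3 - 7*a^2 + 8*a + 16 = (a - 4)*(a^2 - 3*a - 4) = (a - 4)^2*(a + 1)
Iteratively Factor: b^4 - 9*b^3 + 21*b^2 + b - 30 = (b - 5)*(b^3 - 4*b^2 + b + 6) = (b - 5)*(b - 3)*(b^2 - b - 2) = (b - 5)*(b - 3)*(b + 1)*(b - 2)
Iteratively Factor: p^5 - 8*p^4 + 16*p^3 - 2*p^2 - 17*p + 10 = (p - 2)*(p^4 - 6*p^3 + 4*p^2 + 6*p - 5) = (p - 2)*(p - 1)*(p^3 - 5*p^2 - p + 5) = (p - 2)*(p - 1)^2*(p^2 - 4*p - 5) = (p - 5)*(p - 2)*(p - 1)^2*(p + 1)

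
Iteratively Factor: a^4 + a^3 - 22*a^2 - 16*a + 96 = (a + 4)*(a^3 - 3*a^2 - 10*a + 24) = (a - 4)*(a + 4)*(a^2 + a - 6) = (a - 4)*(a + 3)*(a + 4)*(a - 2)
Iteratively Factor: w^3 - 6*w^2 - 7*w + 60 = (w + 3)*(w^2 - 9*w + 20) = (w - 5)*(w + 3)*(w - 4)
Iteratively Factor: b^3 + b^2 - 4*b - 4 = (b + 2)*(b^2 - b - 2) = (b + 1)*(b + 2)*(b - 2)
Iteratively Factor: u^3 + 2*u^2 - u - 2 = (u + 1)*(u^2 + u - 2) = (u + 1)*(u + 2)*(u - 1)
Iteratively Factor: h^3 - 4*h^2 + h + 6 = (h + 1)*(h^2 - 5*h + 6) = (h - 2)*(h + 1)*(h - 3)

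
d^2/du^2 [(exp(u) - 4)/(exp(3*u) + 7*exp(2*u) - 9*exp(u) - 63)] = (4*exp(6*u) - 15*exp(5*u) - 223*exp(4*u) + 170*exp(3*u) + 1134*exp(2*u) - 7947*exp(u) + 6237)*exp(u)/(exp(9*u) + 21*exp(8*u) + 120*exp(7*u) - 224*exp(6*u) - 3726*exp(5*u) - 4158*exp(4*u) + 34992*exp(3*u) + 68040*exp(2*u) - 107163*exp(u) - 250047)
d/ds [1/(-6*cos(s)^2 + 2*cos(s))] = (sin(s)/cos(s)^2 - 6*tan(s))/(2*(3*cos(s) - 1)^2)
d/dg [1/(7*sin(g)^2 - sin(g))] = (-14/tan(g) + cos(g)/sin(g)^2)/(7*sin(g) - 1)^2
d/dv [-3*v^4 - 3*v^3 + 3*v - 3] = -12*v^3 - 9*v^2 + 3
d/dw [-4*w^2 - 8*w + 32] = -8*w - 8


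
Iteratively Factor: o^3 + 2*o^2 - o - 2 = (o + 1)*(o^2 + o - 2) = (o + 1)*(o + 2)*(o - 1)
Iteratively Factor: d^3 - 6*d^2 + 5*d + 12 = (d + 1)*(d^2 - 7*d + 12) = (d - 4)*(d + 1)*(d - 3)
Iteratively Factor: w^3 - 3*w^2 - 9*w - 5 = (w - 5)*(w^2 + 2*w + 1) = (w - 5)*(w + 1)*(w + 1)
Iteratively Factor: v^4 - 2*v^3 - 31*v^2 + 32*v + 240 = (v - 5)*(v^3 + 3*v^2 - 16*v - 48) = (v - 5)*(v + 3)*(v^2 - 16) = (v - 5)*(v - 4)*(v + 3)*(v + 4)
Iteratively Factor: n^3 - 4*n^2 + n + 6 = (n + 1)*(n^2 - 5*n + 6) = (n - 3)*(n + 1)*(n - 2)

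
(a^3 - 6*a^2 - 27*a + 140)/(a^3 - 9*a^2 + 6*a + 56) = (a + 5)/(a + 2)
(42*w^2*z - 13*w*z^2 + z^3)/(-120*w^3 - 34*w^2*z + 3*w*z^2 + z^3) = z*(-7*w + z)/(20*w^2 + 9*w*z + z^2)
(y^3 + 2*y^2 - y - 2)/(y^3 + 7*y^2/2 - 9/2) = 2*(y^2 + 3*y + 2)/(2*y^2 + 9*y + 9)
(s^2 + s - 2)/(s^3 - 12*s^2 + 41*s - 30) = (s + 2)/(s^2 - 11*s + 30)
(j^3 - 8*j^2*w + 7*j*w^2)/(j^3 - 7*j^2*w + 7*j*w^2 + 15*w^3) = j*(j^2 - 8*j*w + 7*w^2)/(j^3 - 7*j^2*w + 7*j*w^2 + 15*w^3)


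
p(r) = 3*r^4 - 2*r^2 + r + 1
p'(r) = 12*r^3 - 4*r + 1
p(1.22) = 5.89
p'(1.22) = 17.91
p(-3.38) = 366.32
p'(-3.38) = -448.85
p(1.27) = 6.85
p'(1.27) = 20.50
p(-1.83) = 26.12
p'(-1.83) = -65.22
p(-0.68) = 0.04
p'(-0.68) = -0.05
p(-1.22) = 3.45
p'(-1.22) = -15.91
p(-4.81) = 1555.76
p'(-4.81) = -1315.18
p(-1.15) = 2.45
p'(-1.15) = -12.65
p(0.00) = 1.00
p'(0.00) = 1.00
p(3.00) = 229.00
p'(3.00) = 313.00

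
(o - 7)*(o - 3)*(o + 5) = o^3 - 5*o^2 - 29*o + 105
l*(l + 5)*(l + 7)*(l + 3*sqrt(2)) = l^4 + 3*sqrt(2)*l^3 + 12*l^3 + 35*l^2 + 36*sqrt(2)*l^2 + 105*sqrt(2)*l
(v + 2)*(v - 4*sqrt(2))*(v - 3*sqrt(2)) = v^3 - 7*sqrt(2)*v^2 + 2*v^2 - 14*sqrt(2)*v + 24*v + 48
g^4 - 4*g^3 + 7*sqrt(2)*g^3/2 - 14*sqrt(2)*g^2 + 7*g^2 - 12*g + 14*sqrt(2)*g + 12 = (g - 2)^2*(g + sqrt(2)/2)*(g + 3*sqrt(2))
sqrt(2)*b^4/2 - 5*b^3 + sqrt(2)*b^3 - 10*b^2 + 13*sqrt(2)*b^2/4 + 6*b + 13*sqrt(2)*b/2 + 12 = (b + 2)*(b - 4*sqrt(2))*(b - 3*sqrt(2)/2)*(sqrt(2)*b/2 + 1/2)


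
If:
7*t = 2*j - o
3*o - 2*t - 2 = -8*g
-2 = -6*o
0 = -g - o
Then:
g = -1/3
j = -25/4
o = 1/3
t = -11/6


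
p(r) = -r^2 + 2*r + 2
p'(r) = 2 - 2*r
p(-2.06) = -6.36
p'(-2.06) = 6.12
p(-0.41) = 1.01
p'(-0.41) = 2.82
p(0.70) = 2.91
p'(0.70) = 0.60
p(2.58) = 0.50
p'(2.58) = -3.16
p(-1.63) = -3.92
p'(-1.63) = 5.26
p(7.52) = -39.51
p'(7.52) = -13.04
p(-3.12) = -13.97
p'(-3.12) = 8.24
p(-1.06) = -1.24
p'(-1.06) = 4.12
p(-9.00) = -97.00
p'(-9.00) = 20.00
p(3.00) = -1.00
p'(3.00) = -4.00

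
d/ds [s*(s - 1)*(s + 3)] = 3*s^2 + 4*s - 3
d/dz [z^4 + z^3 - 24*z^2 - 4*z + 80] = 4*z^3 + 3*z^2 - 48*z - 4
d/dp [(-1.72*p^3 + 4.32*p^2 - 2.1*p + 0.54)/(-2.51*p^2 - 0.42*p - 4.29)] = (4.3172*p^4 + 1.4448*p^3 + 15.051*p^2 - 34.3548*p + 9.2358)/(6.3001*p^4 + 2.1084*p^3 + 21.7122*p^2 + 3.6036*p + 18.4041)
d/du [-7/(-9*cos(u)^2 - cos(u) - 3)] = 7*(18*cos(u) + 1)*sin(u)/(9*cos(u)^2 + cos(u) + 3)^2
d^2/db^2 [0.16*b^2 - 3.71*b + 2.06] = 0.320000000000000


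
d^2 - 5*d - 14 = (d - 7)*(d + 2)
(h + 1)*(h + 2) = h^2 + 3*h + 2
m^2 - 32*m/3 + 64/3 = (m - 8)*(m - 8/3)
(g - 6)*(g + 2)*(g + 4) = g^3 - 28*g - 48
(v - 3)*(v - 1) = v^2 - 4*v + 3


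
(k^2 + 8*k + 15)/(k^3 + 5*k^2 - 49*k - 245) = (k + 3)/(k^2 - 49)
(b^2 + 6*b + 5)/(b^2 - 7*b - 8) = (b + 5)/(b - 8)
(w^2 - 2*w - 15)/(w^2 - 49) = (w^2 - 2*w - 15)/(w^2 - 49)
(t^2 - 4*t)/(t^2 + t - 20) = t/(t + 5)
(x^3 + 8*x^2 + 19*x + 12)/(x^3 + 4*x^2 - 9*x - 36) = (x + 1)/(x - 3)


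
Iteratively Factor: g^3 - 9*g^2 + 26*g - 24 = (g - 4)*(g^2 - 5*g + 6) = (g - 4)*(g - 3)*(g - 2)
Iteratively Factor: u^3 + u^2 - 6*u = (u)*(u^2 + u - 6) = u*(u - 2)*(u + 3)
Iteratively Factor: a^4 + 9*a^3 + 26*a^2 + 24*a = (a + 3)*(a^3 + 6*a^2 + 8*a) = a*(a + 3)*(a^2 + 6*a + 8) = a*(a + 2)*(a + 3)*(a + 4)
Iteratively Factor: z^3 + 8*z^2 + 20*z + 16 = (z + 2)*(z^2 + 6*z + 8) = (z + 2)^2*(z + 4)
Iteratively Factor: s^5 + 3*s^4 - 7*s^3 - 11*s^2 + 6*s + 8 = (s - 2)*(s^4 + 5*s^3 + 3*s^2 - 5*s - 4) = (s - 2)*(s + 4)*(s^3 + s^2 - s - 1) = (s - 2)*(s - 1)*(s + 4)*(s^2 + 2*s + 1) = (s - 2)*(s - 1)*(s + 1)*(s + 4)*(s + 1)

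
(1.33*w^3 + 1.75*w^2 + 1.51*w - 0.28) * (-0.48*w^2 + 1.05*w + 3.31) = -0.6384*w^5 + 0.5565*w^4 + 5.515*w^3 + 7.5124*w^2 + 4.7041*w - 0.9268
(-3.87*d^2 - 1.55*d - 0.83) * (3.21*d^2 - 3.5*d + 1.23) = -12.4227*d^4 + 8.5695*d^3 - 1.9994*d^2 + 0.9985*d - 1.0209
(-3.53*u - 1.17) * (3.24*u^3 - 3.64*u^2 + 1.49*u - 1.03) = -11.4372*u^4 + 9.0584*u^3 - 1.0009*u^2 + 1.8926*u + 1.2051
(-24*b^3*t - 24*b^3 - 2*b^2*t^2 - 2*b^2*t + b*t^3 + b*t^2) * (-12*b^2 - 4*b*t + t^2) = 288*b^5*t + 288*b^5 + 120*b^4*t^2 + 120*b^4*t - 28*b^3*t^3 - 28*b^3*t^2 - 6*b^2*t^4 - 6*b^2*t^3 + b*t^5 + b*t^4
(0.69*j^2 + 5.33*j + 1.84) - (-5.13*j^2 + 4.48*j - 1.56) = 5.82*j^2 + 0.85*j + 3.4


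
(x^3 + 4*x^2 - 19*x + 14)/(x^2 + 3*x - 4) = (x^2 + 5*x - 14)/(x + 4)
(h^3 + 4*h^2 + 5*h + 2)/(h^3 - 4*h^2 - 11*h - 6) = (h + 2)/(h - 6)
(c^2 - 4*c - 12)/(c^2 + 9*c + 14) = (c - 6)/(c + 7)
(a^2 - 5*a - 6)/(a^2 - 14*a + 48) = (a + 1)/(a - 8)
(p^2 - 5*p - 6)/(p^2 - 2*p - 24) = (p + 1)/(p + 4)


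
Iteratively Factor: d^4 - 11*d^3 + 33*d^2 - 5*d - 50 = (d - 2)*(d^3 - 9*d^2 + 15*d + 25) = (d - 2)*(d + 1)*(d^2 - 10*d + 25) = (d - 5)*(d - 2)*(d + 1)*(d - 5)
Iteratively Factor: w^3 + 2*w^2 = (w)*(w^2 + 2*w) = w*(w + 2)*(w)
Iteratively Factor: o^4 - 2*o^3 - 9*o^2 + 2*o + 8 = (o + 1)*(o^3 - 3*o^2 - 6*o + 8) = (o + 1)*(o + 2)*(o^2 - 5*o + 4) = (o - 4)*(o + 1)*(o + 2)*(o - 1)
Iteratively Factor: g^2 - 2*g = (g - 2)*(g)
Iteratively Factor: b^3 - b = (b)*(b^2 - 1) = b*(b + 1)*(b - 1)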